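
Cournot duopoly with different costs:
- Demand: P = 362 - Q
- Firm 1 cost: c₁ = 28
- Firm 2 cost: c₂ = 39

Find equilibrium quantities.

q₁* = 115.0, q₂* = 104.0

Work:
Reaction: q₁ = (362 - 28 - q₂)/2
Reaction: q₂ = (362 - 39 - q₁)/2
Solve simultaneously:
q₁* = (362 - 2×28 + 39)/3 = 115.0
q₂* = (362 - 2×39 + 28)/3 = 104.0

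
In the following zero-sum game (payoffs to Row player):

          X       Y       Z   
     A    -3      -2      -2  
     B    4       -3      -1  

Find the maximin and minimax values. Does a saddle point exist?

Maximin = -3, Minimax = -2, Saddle: False

Work:
Row minimums: [-3, -3] → maximin = -3
Column maximums: [4, -2, -1] → minimax = -2
No saddle point (maximin ≠ minimax). Mixed strategy needed.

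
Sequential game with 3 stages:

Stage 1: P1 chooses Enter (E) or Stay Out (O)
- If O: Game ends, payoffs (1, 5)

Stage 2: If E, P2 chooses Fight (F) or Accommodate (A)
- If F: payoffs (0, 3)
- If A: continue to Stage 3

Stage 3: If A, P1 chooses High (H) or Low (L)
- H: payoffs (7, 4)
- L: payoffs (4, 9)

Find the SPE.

SPE: (E, A, H); Outcome (7, 4)

Work:
Stage 3: P1 chooses H (7 vs 4)
Stage 2: P2: F->3, A->4 (anticipating H). Choose A
Stage 1: P1: O->1, E->7 (anticipating A, H). Choose E
SPE path: E -> A -> H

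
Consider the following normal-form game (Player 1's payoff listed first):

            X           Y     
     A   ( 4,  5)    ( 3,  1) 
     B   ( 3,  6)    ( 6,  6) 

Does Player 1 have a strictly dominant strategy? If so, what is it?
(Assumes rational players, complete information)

No strictly dominant strategy exists for Player 1

Work:
A strategy strictly dominates another if it gives a strictly higher payoff against every opponent action. Compare each pair of P1's strategies column-by-column:
  A vs B: [4 vs 3, 3 vs 6] → A does not strictly dominate B (column Y: 3 ≤ 6)
  B vs A: [3 vs 4, 6 vs 3] → B does not strictly dominate A (column X: 3 ≤ 4)
No single strategy strictly dominates all others → no strictly dominant strategy.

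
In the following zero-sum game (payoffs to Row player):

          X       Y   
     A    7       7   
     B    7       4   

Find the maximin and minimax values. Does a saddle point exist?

Maximin = 7, Minimax = 7, Saddle: True

Work:
Row minimums: [7, 4] → maximin = 7
Column maximums: [7, 7] → minimax = 7
Saddle point exists! Game value = 7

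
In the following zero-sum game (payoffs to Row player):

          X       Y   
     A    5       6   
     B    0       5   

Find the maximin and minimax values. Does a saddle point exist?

Maximin = 5, Minimax = 5, Saddle: True

Work:
Row minimums: [5, 0] → maximin = 5
Column maximums: [5, 6] → minimax = 5
Saddle point exists! Game value = 5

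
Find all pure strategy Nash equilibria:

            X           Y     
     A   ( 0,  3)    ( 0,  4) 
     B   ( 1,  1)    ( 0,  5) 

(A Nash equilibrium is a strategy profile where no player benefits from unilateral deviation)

Nash equilibrium: (A, Y), (B, Y)

Work:
Best responses:
  P1 vs X: payoffs [0, 1] → best response B (payoff 1)
  P1 vs Y: payoffs [0, 0] → best response A/B (payoff 0)
  P2 vs A: payoffs [3, 4] → best response Y (payoff 4)
  P2 vs B: payoffs [1, 5] → best response Y (payoff 5)
Mutual best responses: (A,Y), (B,Y) → Nash equilibria.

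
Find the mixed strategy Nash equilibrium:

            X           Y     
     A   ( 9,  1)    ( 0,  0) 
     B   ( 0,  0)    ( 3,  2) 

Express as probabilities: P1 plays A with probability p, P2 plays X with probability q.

p = 0.6667, q = 0.25

Work:
Find probabilities that make opponent indifferent:
P2 chooses q to make P1 indifferent between A and B
P1 chooses p to make P2 indifferent between X and Y
Mixed NE: P1 plays (A: 0.6667, B: 0.3333), P2 plays (X: 0.25, Y: 0.75)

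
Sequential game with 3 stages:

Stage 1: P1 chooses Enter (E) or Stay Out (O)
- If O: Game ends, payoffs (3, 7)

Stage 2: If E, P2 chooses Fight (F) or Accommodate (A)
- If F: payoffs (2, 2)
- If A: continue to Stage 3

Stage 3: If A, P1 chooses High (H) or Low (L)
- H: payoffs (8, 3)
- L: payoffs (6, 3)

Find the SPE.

SPE: (E, A, H); Outcome (8, 3)

Work:
Stage 3: P1 chooses H (8 vs 6)
Stage 2: P2: F->2, A->3 (anticipating H). Choose A
Stage 1: P1: O->3, E->8 (anticipating A, H). Choose E
SPE path: E -> A -> H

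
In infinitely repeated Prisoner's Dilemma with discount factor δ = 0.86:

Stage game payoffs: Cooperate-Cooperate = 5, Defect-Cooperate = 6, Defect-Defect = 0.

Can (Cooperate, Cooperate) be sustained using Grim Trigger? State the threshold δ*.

δ* = 0.1667; since δ = 0.86 ≥ 0.1667, cooperation can be sustained

Work:
For Grim Trigger:
Cooperate forever: 5/(1-δ)
Defect then punished: 6 + 0·δ/(1-δ)
Need: 5/(1-δ) ≥ 6 + 0·δ/(1-δ)
Solving: δ ≥ (T-R)/(T-P) = (6-5)/(6-0) = 0.1667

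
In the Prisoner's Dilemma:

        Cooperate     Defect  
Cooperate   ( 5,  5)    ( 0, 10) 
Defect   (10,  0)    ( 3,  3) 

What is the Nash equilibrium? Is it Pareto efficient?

(Defect, Defect) is NE; not Pareto efficient

Work:
Defect dominates Cooperate for both players:
If P2 cooperates: Defect (10) > Cooperate (5)
If P2 defects: Defect (3) > Cooperate (0)
NE: (Defect, Defect) with payoff (3, 3)
But (Cooperate, Cooperate) = (5, 5) Pareto dominates (3, 3)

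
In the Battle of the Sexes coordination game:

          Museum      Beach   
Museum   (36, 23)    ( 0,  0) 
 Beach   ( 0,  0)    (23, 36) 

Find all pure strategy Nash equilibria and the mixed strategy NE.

Pure NE: (Museum, Museum) and (Beach, Beach); Mixed NE: p = 0.6102, q = 0.3898

Work:
Check pure NE:
(Museum, Museum): (36, 23) - no unilateral deviation beneficial
(Beach, Beach): (23, 36) - no unilateral deviation beneficial
Mixed NE: P1 plays Museum with p = 0.6102, P2 plays Museum with q = 0.3898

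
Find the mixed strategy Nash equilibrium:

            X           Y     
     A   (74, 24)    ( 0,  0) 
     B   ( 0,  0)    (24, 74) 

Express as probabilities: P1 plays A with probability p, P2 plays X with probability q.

p = 0.7551, q = 0.2449

Work:
Find probabilities that make opponent indifferent:
P2 chooses q to make P1 indifferent between A and B
P1 chooses p to make P2 indifferent between X and Y
Mixed NE: P1 plays (A: 0.7551, B: 0.2449), P2 plays (X: 0.2449, Y: 0.7551)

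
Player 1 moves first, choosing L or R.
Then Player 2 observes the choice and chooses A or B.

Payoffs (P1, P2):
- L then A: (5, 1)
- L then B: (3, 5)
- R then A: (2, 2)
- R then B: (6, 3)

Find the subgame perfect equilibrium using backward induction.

P1 plays R, P2 plays B after L and B after R; Payoff (6, 3)

Work:
Backward induction:
After L: P2 chooses B → P1 gets 3
After R: P2 chooses B → P1 gets 6
P1 chooses R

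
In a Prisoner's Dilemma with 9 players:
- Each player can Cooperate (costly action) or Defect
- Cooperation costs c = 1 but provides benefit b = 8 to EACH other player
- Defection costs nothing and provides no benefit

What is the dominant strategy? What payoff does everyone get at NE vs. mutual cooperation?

Dominant: Defect; NE payoff = 0; Coop payoff = 63

Work:
Defect dominates (saves cost c = 1, benefit to others is external)
NE: All defect → everyone gets 0
If all cooperate: each receives (8)×8 - 1 = 63
Social dilemma: 63 > 0 but NE gives 0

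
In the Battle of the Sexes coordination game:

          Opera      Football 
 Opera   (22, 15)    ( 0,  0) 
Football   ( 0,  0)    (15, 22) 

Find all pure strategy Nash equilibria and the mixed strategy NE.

Pure NE: (Opera, Opera) and (Football, Football); Mixed NE: p = 0.5946, q = 0.4054

Work:
Check pure NE:
(Opera, Opera): (22, 15) - no unilateral deviation beneficial
(Football, Football): (15, 22) - no unilateral deviation beneficial
Mixed NE: P1 plays Opera with p = 0.5946, P2 plays Opera with q = 0.4054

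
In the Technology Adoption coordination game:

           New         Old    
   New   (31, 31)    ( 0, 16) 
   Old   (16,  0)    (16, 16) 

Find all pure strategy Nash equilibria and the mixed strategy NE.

Pure NE: (New, New) and (Old, Old); Mixed NE: p = 0.5161, q = 0.5161

Work:
Check pure NE:
(New, New): (31, 31) - no unilateral deviation beneficial
(Old, Old): (16, 16) - no unilateral deviation beneficial
Mixed NE: P1 plays New with p = 0.5161, P2 plays New with q = 0.5161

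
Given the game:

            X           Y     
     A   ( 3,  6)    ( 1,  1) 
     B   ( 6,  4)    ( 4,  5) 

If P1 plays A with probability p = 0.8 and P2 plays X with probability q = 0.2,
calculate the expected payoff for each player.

E[P1] = 2.0, E[P2] = 2.56

Work:
E[P1] = p·q·π₁(A,X) + p·(1-q)·π₁(A,Y) + (1-p)·q·π₁(B,X) + (1-p)·(1-q)·π₁(B,Y)
= 0.8·0.2·3 + 0.8·0.8·1 + 0.2·0.2·6 + 0.2·0.8·4
= 2.0

E[P2] = 2.56 (similar calculation)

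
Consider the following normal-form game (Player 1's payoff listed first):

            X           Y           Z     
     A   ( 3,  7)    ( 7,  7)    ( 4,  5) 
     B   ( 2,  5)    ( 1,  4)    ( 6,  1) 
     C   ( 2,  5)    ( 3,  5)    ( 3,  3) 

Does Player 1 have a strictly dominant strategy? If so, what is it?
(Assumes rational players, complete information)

No strictly dominant strategy exists for Player 1

Work:
A strategy strictly dominates another if it gives a strictly higher payoff against every opponent action. Compare each pair of P1's strategies column-by-column:
  A vs B: [3 vs 2, 7 vs 1, 4 vs 6] → A does not strictly dominate B (column Z: 4 ≤ 6)
  A vs C: [3 vs 2, 7 vs 3, 4 vs 3] → A strictly dominates C
  B vs A: [2 vs 3, 1 vs 7, 6 vs 4] → B does not strictly dominate A (column X: 2 ≤ 3)
  B vs C: [2 vs 2, 1 vs 3, 6 vs 3] → B does not strictly dominate C (column X: 2 ≤ 2)
  C vs A: [2 vs 3, 3 vs 7, 3 vs 4] → C does not strictly dominate A (column X: 2 ≤ 3)
  C vs B: [2 vs 2, 3 vs 1, 3 vs 6] → C does not strictly dominate B (column X: 2 ≤ 2)
No single strategy strictly dominates all others → no strictly dominant strategy.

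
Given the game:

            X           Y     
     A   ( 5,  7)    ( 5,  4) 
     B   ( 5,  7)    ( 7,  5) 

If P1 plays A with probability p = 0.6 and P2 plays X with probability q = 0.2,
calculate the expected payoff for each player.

E[P1] = 5.64, E[P2] = 4.92

Work:
E[P1] = p·q·π₁(A,X) + p·(1-q)·π₁(A,Y) + (1-p)·q·π₁(B,X) + (1-p)·(1-q)·π₁(B,Y)
= 0.6·0.2·5 + 0.6·0.8·5 + 0.4·0.2·5 + 0.4·0.8·7
= 5.64

E[P2] = 4.92 (similar calculation)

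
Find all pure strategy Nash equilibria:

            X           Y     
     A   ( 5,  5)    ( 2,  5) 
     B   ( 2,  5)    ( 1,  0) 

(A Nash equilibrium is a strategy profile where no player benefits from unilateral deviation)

Nash equilibrium: (A, X), (A, Y)

Work:
Best responses:
  P1 vs X: payoffs [5, 2] → best response A (payoff 5)
  P1 vs Y: payoffs [2, 1] → best response A (payoff 2)
  P2 vs A: payoffs [5, 5] → best response X/Y (payoff 5)
  P2 vs B: payoffs [5, 0] → best response X (payoff 5)
Mutual best responses: (A,X), (A,Y) → Nash equilibria.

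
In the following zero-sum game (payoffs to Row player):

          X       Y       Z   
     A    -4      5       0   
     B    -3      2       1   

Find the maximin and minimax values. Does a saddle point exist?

Maximin = -3, Minimax = -3, Saddle: True

Work:
Row minimums: [-4, -3] → maximin = -3
Column maximums: [-3, 5, 1] → minimax = -3
Saddle point exists! Game value = -3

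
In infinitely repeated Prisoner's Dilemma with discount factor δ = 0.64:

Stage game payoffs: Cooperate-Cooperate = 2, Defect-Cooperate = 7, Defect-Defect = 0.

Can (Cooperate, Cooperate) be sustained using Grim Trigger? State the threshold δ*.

δ* = 0.7143; since δ = 0.64 < 0.7143, cooperation cannot be sustained

Work:
For Grim Trigger:
Cooperate forever: 2/(1-δ)
Defect then punished: 7 + 0·δ/(1-δ)
Need: 2/(1-δ) ≥ 7 + 0·δ/(1-δ)
Solving: δ ≥ (T-R)/(T-P) = (7-2)/(7-0) = 0.7143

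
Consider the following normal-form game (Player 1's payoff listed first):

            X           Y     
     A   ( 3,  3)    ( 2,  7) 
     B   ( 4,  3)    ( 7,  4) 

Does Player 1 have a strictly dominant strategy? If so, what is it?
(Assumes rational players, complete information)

Yes, Player 1's strictly dominant strategy is B

Work:
A strategy strictly dominates another if it gives a strictly higher payoff against every opponent action. Compare each pair of P1's strategies column-by-column:
  A vs B: [3 vs 4, 2 vs 7] → A does not strictly dominate B (column X: 3 ≤ 4)
  B vs A: [4 vs 3, 7 vs 2] → B strictly dominates A
B strictly dominates every other strategy → strictly dominant.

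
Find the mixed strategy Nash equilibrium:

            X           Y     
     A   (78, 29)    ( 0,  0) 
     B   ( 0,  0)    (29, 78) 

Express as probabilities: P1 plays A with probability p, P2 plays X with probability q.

p = 0.729, q = 0.271

Work:
Find probabilities that make opponent indifferent:
P2 chooses q to make P1 indifferent between A and B
P1 chooses p to make P2 indifferent between X and Y
Mixed NE: P1 plays (A: 0.729, B: 0.271), P2 plays (X: 0.271, Y: 0.729)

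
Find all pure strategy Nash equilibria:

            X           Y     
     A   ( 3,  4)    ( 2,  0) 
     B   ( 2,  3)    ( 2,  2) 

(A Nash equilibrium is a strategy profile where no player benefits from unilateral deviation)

Nash equilibrium: (A, X)

Work:
Best responses:
  P1 vs X: payoffs [3, 2] → best response A (payoff 3)
  P1 vs Y: payoffs [2, 2] → best response A/B (payoff 2)
  P2 vs A: payoffs [4, 0] → best response X (payoff 4)
  P2 vs B: payoffs [3, 2] → best response X (payoff 3)
Mutual best responses: (A,X) → Nash equilibria.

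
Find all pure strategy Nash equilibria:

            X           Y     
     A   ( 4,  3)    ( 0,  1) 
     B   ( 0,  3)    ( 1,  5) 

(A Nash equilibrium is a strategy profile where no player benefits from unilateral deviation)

Nash equilibrium: (A, X), (B, Y)

Work:
Best responses:
  P1 vs X: payoffs [4, 0] → best response A (payoff 4)
  P1 vs Y: payoffs [0, 1] → best response B (payoff 1)
  P2 vs A: payoffs [3, 1] → best response X (payoff 3)
  P2 vs B: payoffs [3, 5] → best response Y (payoff 5)
Mutual best responses: (A,X), (B,Y) → Nash equilibria.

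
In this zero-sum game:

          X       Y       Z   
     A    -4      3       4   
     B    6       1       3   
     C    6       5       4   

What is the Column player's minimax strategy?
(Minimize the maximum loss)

Column should play Z, value = 4

Work:
Column player minimizes Row's maximum payoff:
Column X: max payoff to Row = 6
Column Y: max payoff to Row = 5
Column Z: max payoff to Row = 4
Minimum is 4, achieved by column Z.
Minimax strategy: Z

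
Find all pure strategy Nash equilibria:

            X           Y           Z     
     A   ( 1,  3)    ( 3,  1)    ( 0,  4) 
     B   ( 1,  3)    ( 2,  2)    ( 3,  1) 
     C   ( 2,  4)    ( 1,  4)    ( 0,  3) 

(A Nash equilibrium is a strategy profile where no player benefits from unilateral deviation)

Nash equilibrium: (C, X)

Work:
Best responses:
  P1 vs X: payoffs [1, 1, 2] → best response C (payoff 2)
  P1 vs Y: payoffs [3, 2, 1] → best response A (payoff 3)
  P1 vs Z: payoffs [0, 3, 0] → best response B (payoff 3)
  P2 vs A: payoffs [3, 1, 4] → best response Z (payoff 4)
  P2 vs B: payoffs [3, 2, 1] → best response X (payoff 3)
  P2 vs C: payoffs [4, 4, 3] → best response X/Y (payoff 4)
Mutual best responses: (C,X) → Nash equilibria.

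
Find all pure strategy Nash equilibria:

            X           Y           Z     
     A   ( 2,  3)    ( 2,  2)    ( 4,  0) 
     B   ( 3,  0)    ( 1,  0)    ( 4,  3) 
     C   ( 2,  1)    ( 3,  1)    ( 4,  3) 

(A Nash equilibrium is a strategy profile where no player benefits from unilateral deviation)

Nash equilibrium: (B, Z), (C, Z)

Work:
Best responses:
  P1 vs X: payoffs [2, 3, 2] → best response B (payoff 3)
  P1 vs Y: payoffs [2, 1, 3] → best response C (payoff 3)
  P1 vs Z: payoffs [4, 4, 4] → best response A/B/C (payoff 4)
  P2 vs A: payoffs [3, 2, 0] → best response X (payoff 3)
  P2 vs B: payoffs [0, 0, 3] → best response Z (payoff 3)
  P2 vs C: payoffs [1, 1, 3] → best response Z (payoff 3)
Mutual best responses: (B,Z), (C,Z) → Nash equilibria.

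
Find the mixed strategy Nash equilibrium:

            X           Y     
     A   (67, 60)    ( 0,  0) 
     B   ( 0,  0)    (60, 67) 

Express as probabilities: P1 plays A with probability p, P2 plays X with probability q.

p = 0.5276, q = 0.4724

Work:
Find probabilities that make opponent indifferent:
P2 chooses q to make P1 indifferent between A and B
P1 chooses p to make P2 indifferent between X and Y
Mixed NE: P1 plays (A: 0.5276, B: 0.4724), P2 plays (X: 0.4724, Y: 0.5276)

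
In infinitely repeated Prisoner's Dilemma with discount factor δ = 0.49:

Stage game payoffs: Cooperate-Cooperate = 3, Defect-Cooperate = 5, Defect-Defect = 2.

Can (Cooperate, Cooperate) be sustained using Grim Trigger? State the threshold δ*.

δ* = 0.6667; since δ = 0.49 < 0.6667, cooperation cannot be sustained

Work:
For Grim Trigger:
Cooperate forever: 3/(1-δ)
Defect then punished: 5 + 2·δ/(1-δ)
Need: 3/(1-δ) ≥ 5 + 2·δ/(1-δ)
Solving: δ ≥ (T-R)/(T-P) = (5-3)/(5-2) = 0.6667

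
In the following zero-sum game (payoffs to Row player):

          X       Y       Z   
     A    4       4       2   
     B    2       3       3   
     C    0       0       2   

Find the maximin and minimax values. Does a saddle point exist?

Maximin = 2, Minimax = 3, Saddle: False

Work:
Row minimums: [2, 2, 0] → maximin = 2
Column maximums: [4, 4, 3] → minimax = 3
No saddle point (maximin ≠ minimax). Mixed strategy needed.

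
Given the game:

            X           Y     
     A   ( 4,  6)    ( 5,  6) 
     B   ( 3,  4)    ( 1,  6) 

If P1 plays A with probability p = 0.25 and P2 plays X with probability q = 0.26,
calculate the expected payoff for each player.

E[P1] = 2.325, E[P2] = 5.61

Work:
E[P1] = p·q·π₁(A,X) + p·(1-q)·π₁(A,Y) + (1-p)·q·π₁(B,X) + (1-p)·(1-q)·π₁(B,Y)
= 0.25·0.26·4 + 0.25·0.74·5 + 0.75·0.26·3 + 0.75·0.74·1
= 2.325

E[P2] = 5.61 (similar calculation)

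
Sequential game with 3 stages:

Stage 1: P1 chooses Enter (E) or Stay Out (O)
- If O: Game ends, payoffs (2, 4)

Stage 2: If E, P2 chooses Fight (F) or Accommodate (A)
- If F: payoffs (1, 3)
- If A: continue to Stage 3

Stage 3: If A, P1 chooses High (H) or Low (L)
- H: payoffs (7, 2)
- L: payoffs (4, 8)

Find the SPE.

SPE: (O, F, H); Outcome (2, 4)

Work:
Stage 3: P1 chooses H (7 vs 4)
Stage 2: P2: F->3, A->2 (anticipating H). Choose F
Stage 1: P1: O->2, E->1 (anticipating F, H). Choose O
SPE path: O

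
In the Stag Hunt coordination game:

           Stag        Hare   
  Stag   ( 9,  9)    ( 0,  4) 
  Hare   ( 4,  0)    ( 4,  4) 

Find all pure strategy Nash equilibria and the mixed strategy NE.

Pure NE: (Stag, Stag) and (Hare, Hare); Mixed NE: p = 0.4444, q = 0.4444

Work:
Check pure NE:
(Stag, Stag): (9, 9) - no unilateral deviation beneficial
(Hare, Hare): (4, 4) - no unilateral deviation beneficial
Mixed NE: P1 plays Stag with p = 0.4444, P2 plays Stag with q = 0.4444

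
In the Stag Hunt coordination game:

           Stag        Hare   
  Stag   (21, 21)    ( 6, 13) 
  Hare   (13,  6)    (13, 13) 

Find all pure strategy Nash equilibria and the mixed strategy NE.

Pure NE: (Stag, Stag) and (Hare, Hare); Mixed NE: p = 0.4667, q = 0.4667

Work:
Check pure NE:
(Stag, Stag): (21, 21) - no unilateral deviation beneficial
(Hare, Hare): (13, 13) - no unilateral deviation beneficial
Mixed NE: P1 plays Stag with p = 0.4667, P2 plays Stag with q = 0.4667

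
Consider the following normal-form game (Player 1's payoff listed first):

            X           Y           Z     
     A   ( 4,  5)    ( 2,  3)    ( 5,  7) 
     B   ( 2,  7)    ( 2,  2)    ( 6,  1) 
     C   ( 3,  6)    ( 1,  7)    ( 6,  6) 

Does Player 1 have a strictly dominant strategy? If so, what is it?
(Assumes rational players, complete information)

No strictly dominant strategy exists for Player 1

Work:
A strategy strictly dominates another if it gives a strictly higher payoff against every opponent action. Compare each pair of P1's strategies column-by-column:
  A vs B: [4 vs 2, 2 vs 2, 5 vs 6] → A does not strictly dominate B (column Y: 2 ≤ 2)
  A vs C: [4 vs 3, 2 vs 1, 5 vs 6] → A does not strictly dominate C (column Z: 5 ≤ 6)
  B vs A: [2 vs 4, 2 vs 2, 6 vs 5] → B does not strictly dominate A (column X: 2 ≤ 4)
  B vs C: [2 vs 3, 2 vs 1, 6 vs 6] → B does not strictly dominate C (column X: 2 ≤ 3)
  C vs A: [3 vs 4, 1 vs 2, 6 vs 5] → C does not strictly dominate A (column X: 3 ≤ 4)
  C vs B: [3 vs 2, 1 vs 2, 6 vs 6] → C does not strictly dominate B (column Y: 1 ≤ 2)
No single strategy strictly dominates all others → no strictly dominant strategy.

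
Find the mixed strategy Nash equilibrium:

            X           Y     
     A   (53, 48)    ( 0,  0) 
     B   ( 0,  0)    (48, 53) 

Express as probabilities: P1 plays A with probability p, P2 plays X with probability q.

p = 0.5248, q = 0.4752

Work:
Find probabilities that make opponent indifferent:
P2 chooses q to make P1 indifferent between A and B
P1 chooses p to make P2 indifferent between X and Y
Mixed NE: P1 plays (A: 0.5248, B: 0.4752), P2 plays (X: 0.4752, Y: 0.5248)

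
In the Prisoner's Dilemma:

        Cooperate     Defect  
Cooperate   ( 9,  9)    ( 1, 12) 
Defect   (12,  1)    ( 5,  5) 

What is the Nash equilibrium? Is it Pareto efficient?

(Defect, Defect) is NE; not Pareto efficient

Work:
Defect dominates Cooperate for both players:
If P2 cooperates: Defect (12) > Cooperate (9)
If P2 defects: Defect (5) > Cooperate (1)
NE: (Defect, Defect) with payoff (5, 5)
But (Cooperate, Cooperate) = (9, 9) Pareto dominates (5, 5)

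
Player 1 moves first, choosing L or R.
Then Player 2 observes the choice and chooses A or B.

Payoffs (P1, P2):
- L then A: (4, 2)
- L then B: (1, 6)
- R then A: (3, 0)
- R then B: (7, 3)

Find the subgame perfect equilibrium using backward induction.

P1 plays R, P2 plays B after L and B after R; Payoff (7, 3)

Work:
Backward induction:
After L: P2 chooses B → P1 gets 1
After R: P2 chooses B → P1 gets 7
P1 chooses R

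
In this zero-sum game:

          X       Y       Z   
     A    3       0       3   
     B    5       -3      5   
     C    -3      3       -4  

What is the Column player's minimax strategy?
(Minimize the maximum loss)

Column should play Y, value = 3

Work:
Column player minimizes Row's maximum payoff:
Column X: max payoff to Row = 5
Column Y: max payoff to Row = 3
Column Z: max payoff to Row = 5
Minimum is 3, achieved by column Y.
Minimax strategy: Y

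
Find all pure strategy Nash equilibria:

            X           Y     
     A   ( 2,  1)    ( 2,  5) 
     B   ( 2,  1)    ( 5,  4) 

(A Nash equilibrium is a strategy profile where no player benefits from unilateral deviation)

Nash equilibrium: (B, Y)

Work:
Best responses:
  P1 vs X: payoffs [2, 2] → best response A/B (payoff 2)
  P1 vs Y: payoffs [2, 5] → best response B (payoff 5)
  P2 vs A: payoffs [1, 5] → best response Y (payoff 5)
  P2 vs B: payoffs [1, 4] → best response Y (payoff 4)
Mutual best responses: (B,Y) → Nash equilibria.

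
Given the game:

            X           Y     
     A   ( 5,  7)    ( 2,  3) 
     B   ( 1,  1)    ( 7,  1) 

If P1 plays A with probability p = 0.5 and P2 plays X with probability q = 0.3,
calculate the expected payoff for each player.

E[P1] = 4.05, E[P2] = 2.6

Work:
E[P1] = p·q·π₁(A,X) + p·(1-q)·π₁(A,Y) + (1-p)·q·π₁(B,X) + (1-p)·(1-q)·π₁(B,Y)
= 0.5·0.3·5 + 0.5·0.7·2 + 0.5·0.3·1 + 0.5·0.7·7
= 4.05

E[P2] = 2.6 (similar calculation)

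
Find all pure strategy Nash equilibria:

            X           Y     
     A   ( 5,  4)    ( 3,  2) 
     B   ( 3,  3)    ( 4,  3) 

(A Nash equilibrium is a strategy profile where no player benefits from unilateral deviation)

Nash equilibrium: (A, X), (B, Y)

Work:
Best responses:
  P1 vs X: payoffs [5, 3] → best response A (payoff 5)
  P1 vs Y: payoffs [3, 4] → best response B (payoff 4)
  P2 vs A: payoffs [4, 2] → best response X (payoff 4)
  P2 vs B: payoffs [3, 3] → best response X/Y (payoff 3)
Mutual best responses: (A,X), (B,Y) → Nash equilibria.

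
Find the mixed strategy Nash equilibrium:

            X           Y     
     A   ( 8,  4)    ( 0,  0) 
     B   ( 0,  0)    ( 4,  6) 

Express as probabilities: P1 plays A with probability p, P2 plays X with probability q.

p = 0.6, q = 0.3333

Work:
Find probabilities that make opponent indifferent:
P2 chooses q to make P1 indifferent between A and B
P1 chooses p to make P2 indifferent between X and Y
Mixed NE: P1 plays (A: 0.6, B: 0.4), P2 plays (X: 0.3333, Y: 0.6667)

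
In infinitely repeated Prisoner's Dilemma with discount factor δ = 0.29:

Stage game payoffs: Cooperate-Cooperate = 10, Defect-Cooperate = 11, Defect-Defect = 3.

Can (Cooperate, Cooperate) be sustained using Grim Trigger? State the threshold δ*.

δ* = 0.125; since δ = 0.29 ≥ 0.125, cooperation can be sustained

Work:
For Grim Trigger:
Cooperate forever: 10/(1-δ)
Defect then punished: 11 + 3·δ/(1-δ)
Need: 10/(1-δ) ≥ 11 + 3·δ/(1-δ)
Solving: δ ≥ (T-R)/(T-P) = (11-10)/(11-3) = 0.125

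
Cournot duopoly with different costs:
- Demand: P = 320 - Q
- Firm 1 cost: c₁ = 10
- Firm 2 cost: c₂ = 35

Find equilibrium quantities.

q₁* = 111.67, q₂* = 86.67

Work:
Reaction: q₁ = (320 - 10 - q₂)/2
Reaction: q₂ = (320 - 35 - q₁)/2
Solve simultaneously:
q₁* = (320 - 2×10 + 35)/3 = 111.67
q₂* = (320 - 2×35 + 10)/3 = 86.67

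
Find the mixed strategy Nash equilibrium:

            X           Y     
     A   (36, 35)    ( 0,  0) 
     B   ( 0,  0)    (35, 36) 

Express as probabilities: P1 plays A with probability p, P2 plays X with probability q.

p = 0.507, q = 0.493

Work:
Find probabilities that make opponent indifferent:
P2 chooses q to make P1 indifferent between A and B
P1 chooses p to make P2 indifferent between X and Y
Mixed NE: P1 plays (A: 0.507, B: 0.493), P2 plays (X: 0.493, Y: 0.507)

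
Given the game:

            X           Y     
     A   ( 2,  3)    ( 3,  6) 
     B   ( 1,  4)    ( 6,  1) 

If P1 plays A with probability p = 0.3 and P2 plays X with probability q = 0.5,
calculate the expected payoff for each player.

E[P1] = 3.2, E[P2] = 3.1

Work:
E[P1] = p·q·π₁(A,X) + p·(1-q)·π₁(A,Y) + (1-p)·q·π₁(B,X) + (1-p)·(1-q)·π₁(B,Y)
= 0.3·0.5·2 + 0.3·0.5·3 + 0.7·0.5·1 + 0.7·0.5·6
= 3.2

E[P2] = 3.1 (similar calculation)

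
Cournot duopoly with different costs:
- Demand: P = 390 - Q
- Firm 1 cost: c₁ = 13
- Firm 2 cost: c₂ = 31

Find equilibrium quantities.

q₁* = 131.67, q₂* = 113.67

Work:
Reaction: q₁ = (390 - 13 - q₂)/2
Reaction: q₂ = (390 - 31 - q₁)/2
Solve simultaneously:
q₁* = (390 - 2×13 + 31)/3 = 131.67
q₂* = (390 - 2×31 + 13)/3 = 113.67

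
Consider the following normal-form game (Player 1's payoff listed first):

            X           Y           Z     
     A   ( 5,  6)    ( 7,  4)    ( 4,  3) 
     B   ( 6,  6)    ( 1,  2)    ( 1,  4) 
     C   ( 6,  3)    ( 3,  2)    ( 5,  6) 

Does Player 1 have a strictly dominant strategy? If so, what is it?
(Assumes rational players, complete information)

No strictly dominant strategy exists for Player 1

Work:
A strategy strictly dominates another if it gives a strictly higher payoff against every opponent action. Compare each pair of P1's strategies column-by-column:
  A vs B: [5 vs 6, 7 vs 1, 4 vs 1] → A does not strictly dominate B (column X: 5 ≤ 6)
  A vs C: [5 vs 6, 7 vs 3, 4 vs 5] → A does not strictly dominate C (column X: 5 ≤ 6)
  B vs A: [6 vs 5, 1 vs 7, 1 vs 4] → B does not strictly dominate A (column Y: 1 ≤ 7)
  B vs C: [6 vs 6, 1 vs 3, 1 vs 5] → B does not strictly dominate C (column X: 6 ≤ 6)
  C vs A: [6 vs 5, 3 vs 7, 5 vs 4] → C does not strictly dominate A (column Y: 3 ≤ 7)
  C vs B: [6 vs 6, 3 vs 1, 5 vs 1] → C does not strictly dominate B (column X: 6 ≤ 6)
No single strategy strictly dominates all others → no strictly dominant strategy.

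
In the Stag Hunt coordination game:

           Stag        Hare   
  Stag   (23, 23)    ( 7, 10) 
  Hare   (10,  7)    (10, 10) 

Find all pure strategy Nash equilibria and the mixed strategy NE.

Pure NE: (Stag, Stag) and (Hare, Hare); Mixed NE: p = 0.1875, q = 0.1875

Work:
Check pure NE:
(Stag, Stag): (23, 23) - no unilateral deviation beneficial
(Hare, Hare): (10, 10) - no unilateral deviation beneficial
Mixed NE: P1 plays Stag with p = 0.1875, P2 plays Stag with q = 0.1875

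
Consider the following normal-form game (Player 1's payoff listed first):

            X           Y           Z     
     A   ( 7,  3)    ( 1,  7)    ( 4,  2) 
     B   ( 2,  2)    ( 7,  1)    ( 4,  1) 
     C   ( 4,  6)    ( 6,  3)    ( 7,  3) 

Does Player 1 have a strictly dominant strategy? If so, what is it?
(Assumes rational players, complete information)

No strictly dominant strategy exists for Player 1

Work:
A strategy strictly dominates another if it gives a strictly higher payoff against every opponent action. Compare each pair of P1's strategies column-by-column:
  A vs B: [7 vs 2, 1 vs 7, 4 vs 4] → A does not strictly dominate B (column Y: 1 ≤ 7)
  A vs C: [7 vs 4, 1 vs 6, 4 vs 7] → A does not strictly dominate C (column Y: 1 ≤ 6)
  B vs A: [2 vs 7, 7 vs 1, 4 vs 4] → B does not strictly dominate A (column X: 2 ≤ 7)
  B vs C: [2 vs 4, 7 vs 6, 4 vs 7] → B does not strictly dominate C (column X: 2 ≤ 4)
  C vs A: [4 vs 7, 6 vs 1, 7 vs 4] → C does not strictly dominate A (column X: 4 ≤ 7)
  C vs B: [4 vs 2, 6 vs 7, 7 vs 4] → C does not strictly dominate B (column Y: 6 ≤ 7)
No single strategy strictly dominates all others → no strictly dominant strategy.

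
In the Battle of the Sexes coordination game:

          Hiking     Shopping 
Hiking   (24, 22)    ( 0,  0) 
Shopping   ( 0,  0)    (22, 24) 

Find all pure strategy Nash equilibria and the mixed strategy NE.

Pure NE: (Hiking, Hiking) and (Shopping, Shopping); Mixed NE: p = 0.5217, q = 0.4783

Work:
Check pure NE:
(Hiking, Hiking): (24, 22) - no unilateral deviation beneficial
(Shopping, Shopping): (22, 24) - no unilateral deviation beneficial
Mixed NE: P1 plays Hiking with p = 0.5217, P2 plays Hiking with q = 0.4783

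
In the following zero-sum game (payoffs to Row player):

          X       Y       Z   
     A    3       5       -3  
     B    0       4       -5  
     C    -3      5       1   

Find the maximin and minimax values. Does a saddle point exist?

Maximin = -3, Minimax = 1, Saddle: False

Work:
Row minimums: [-3, -5, -3] → maximin = -3
Column maximums: [3, 5, 1] → minimax = 1
No saddle point (maximin ≠ minimax). Mixed strategy needed.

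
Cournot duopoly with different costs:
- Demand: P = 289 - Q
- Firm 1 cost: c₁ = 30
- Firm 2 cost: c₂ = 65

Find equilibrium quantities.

q₁* = 98.0, q₂* = 63.0

Work:
Reaction: q₁ = (289 - 30 - q₂)/2
Reaction: q₂ = (289 - 65 - q₁)/2
Solve simultaneously:
q₁* = (289 - 2×30 + 65)/3 = 98.0
q₂* = (289 - 2×65 + 30)/3 = 63.0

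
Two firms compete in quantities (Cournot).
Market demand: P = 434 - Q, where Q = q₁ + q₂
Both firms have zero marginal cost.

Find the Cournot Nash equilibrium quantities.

q₁* = q₂* = 144.67; P* = 144.67

Work:
Profit: π_i = P·q_i = (a - q_i - q_j)·q_i
FOC: ∂π_i/∂q_i = a - 2q_i - q_j = 0
Reaction function: q_i = (434 - q_j)/2
Symmetry: q* = 434/3 = 144.67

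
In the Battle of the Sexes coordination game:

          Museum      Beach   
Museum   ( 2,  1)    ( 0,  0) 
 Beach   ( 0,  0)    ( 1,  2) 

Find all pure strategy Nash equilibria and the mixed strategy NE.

Pure NE: (Museum, Museum) and (Beach, Beach); Mixed NE: p = 0.6667, q = 0.3333

Work:
Check pure NE:
(Museum, Museum): (2, 1) - no unilateral deviation beneficial
(Beach, Beach): (1, 2) - no unilateral deviation beneficial
Mixed NE: P1 plays Museum with p = 0.6667, P2 plays Museum with q = 0.3333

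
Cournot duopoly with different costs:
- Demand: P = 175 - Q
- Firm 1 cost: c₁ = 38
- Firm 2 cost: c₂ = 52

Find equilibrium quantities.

q₁* = 50.33, q₂* = 36.33

Work:
Reaction: q₁ = (175 - 38 - q₂)/2
Reaction: q₂ = (175 - 52 - q₁)/2
Solve simultaneously:
q₁* = (175 - 2×38 + 52)/3 = 50.33
q₂* = (175 - 2×52 + 38)/3 = 36.33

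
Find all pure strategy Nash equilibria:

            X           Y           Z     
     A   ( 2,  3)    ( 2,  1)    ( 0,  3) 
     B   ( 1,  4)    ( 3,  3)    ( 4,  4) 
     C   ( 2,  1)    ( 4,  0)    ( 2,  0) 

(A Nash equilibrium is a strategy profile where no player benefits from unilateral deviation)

Nash equilibrium: (A, X), (B, Z), (C, X)

Work:
Best responses:
  P1 vs X: payoffs [2, 1, 2] → best response A/C (payoff 2)
  P1 vs Y: payoffs [2, 3, 4] → best response C (payoff 4)
  P1 vs Z: payoffs [0, 4, 2] → best response B (payoff 4)
  P2 vs A: payoffs [3, 1, 3] → best response X/Z (payoff 3)
  P2 vs B: payoffs [4, 3, 4] → best response X/Z (payoff 4)
  P2 vs C: payoffs [1, 0, 0] → best response X (payoff 1)
Mutual best responses: (A,X), (B,Z), (C,X) → Nash equilibria.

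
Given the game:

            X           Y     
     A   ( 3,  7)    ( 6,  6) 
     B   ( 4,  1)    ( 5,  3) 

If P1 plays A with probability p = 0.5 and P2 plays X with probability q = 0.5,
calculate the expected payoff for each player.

E[P1] = 4.5, E[P2] = 4.25

Work:
E[P1] = p·q·π₁(A,X) + p·(1-q)·π₁(A,Y) + (1-p)·q·π₁(B,X) + (1-p)·(1-q)·π₁(B,Y)
= 0.5·0.5·3 + 0.5·0.5·6 + 0.5·0.5·4 + 0.5·0.5·5
= 4.5

E[P2] = 4.25 (similar calculation)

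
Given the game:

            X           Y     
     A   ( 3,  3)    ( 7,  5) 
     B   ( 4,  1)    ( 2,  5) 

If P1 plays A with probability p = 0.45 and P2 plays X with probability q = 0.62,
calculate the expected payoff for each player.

E[P1] = 3.816, E[P2] = 3.078

Work:
E[P1] = p·q·π₁(A,X) + p·(1-q)·π₁(A,Y) + (1-p)·q·π₁(B,X) + (1-p)·(1-q)·π₁(B,Y)
= 0.45·0.62·3 + 0.45·0.38·7 + 0.55·0.62·4 + 0.55·0.38·2
= 3.816

E[P2] = 3.078 (similar calculation)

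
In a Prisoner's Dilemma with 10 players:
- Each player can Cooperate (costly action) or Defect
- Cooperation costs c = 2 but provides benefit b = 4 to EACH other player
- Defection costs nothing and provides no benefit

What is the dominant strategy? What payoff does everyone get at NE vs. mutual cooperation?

Dominant: Defect; NE payoff = 0; Coop payoff = 34

Work:
Defect dominates (saves cost c = 2, benefit to others is external)
NE: All defect → everyone gets 0
If all cooperate: each receives (9)×4 - 2 = 34
Social dilemma: 34 > 0 but NE gives 0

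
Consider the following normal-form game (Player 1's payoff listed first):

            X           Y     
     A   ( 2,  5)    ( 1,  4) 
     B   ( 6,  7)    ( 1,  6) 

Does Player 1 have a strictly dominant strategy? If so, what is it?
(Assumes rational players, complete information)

No strictly dominant strategy exists for Player 1

Work:
A strategy strictly dominates another if it gives a strictly higher payoff against every opponent action. Compare each pair of P1's strategies column-by-column:
  A vs B: [2 vs 6, 1 vs 1] → A does not strictly dominate B (column X: 2 ≤ 6)
  B vs A: [6 vs 2, 1 vs 1] → B does not strictly dominate A (column Y: 1 ≤ 1)
No single strategy strictly dominates all others → no strictly dominant strategy.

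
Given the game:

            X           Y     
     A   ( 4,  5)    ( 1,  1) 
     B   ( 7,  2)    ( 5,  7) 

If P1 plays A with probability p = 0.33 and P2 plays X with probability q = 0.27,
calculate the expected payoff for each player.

E[P1] = 4.3091, E[P2] = 4.4719

Work:
E[P1] = p·q·π₁(A,X) + p·(1-q)·π₁(A,Y) + (1-p)·q·π₁(B,X) + (1-p)·(1-q)·π₁(B,Y)
= 0.33·0.27·4 + 0.33·0.73·1 + 0.67·0.27·7 + 0.67·0.73·5
= 4.3091

E[P2] = 4.4719 (similar calculation)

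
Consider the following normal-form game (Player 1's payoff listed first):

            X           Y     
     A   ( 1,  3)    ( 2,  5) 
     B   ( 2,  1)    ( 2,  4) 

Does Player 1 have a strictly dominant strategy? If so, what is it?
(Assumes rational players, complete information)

No strictly dominant strategy exists for Player 1

Work:
A strategy strictly dominates another if it gives a strictly higher payoff against every opponent action. Compare each pair of P1's strategies column-by-column:
  A vs B: [1 vs 2, 2 vs 2] → A does not strictly dominate B (column X: 1 ≤ 2)
  B vs A: [2 vs 1, 2 vs 2] → B does not strictly dominate A (column Y: 2 ≤ 2)
No single strategy strictly dominates all others → no strictly dominant strategy.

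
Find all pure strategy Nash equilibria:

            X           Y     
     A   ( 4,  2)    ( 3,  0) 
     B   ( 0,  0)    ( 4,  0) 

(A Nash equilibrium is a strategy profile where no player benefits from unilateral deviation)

Nash equilibrium: (A, X), (B, Y)

Work:
Best responses:
  P1 vs X: payoffs [4, 0] → best response A (payoff 4)
  P1 vs Y: payoffs [3, 4] → best response B (payoff 4)
  P2 vs A: payoffs [2, 0] → best response X (payoff 2)
  P2 vs B: payoffs [0, 0] → best response X/Y (payoff 0)
Mutual best responses: (A,X), (B,Y) → Nash equilibria.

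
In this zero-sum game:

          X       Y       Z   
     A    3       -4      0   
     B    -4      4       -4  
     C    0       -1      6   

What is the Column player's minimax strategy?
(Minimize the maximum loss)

Column should play X, value = 3

Work:
Column player minimizes Row's maximum payoff:
Column X: max payoff to Row = 3
Column Y: max payoff to Row = 4
Column Z: max payoff to Row = 6
Minimum is 3, achieved by column X.
Minimax strategy: X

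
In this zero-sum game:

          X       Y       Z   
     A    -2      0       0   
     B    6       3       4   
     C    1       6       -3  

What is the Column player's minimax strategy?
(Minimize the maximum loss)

Column should play Z, value = 4

Work:
Column player minimizes Row's maximum payoff:
Column X: max payoff to Row = 6
Column Y: max payoff to Row = 6
Column Z: max payoff to Row = 4
Minimum is 4, achieved by column Z.
Minimax strategy: Z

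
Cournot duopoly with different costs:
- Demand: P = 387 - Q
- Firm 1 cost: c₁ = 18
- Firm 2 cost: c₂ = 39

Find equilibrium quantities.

q₁* = 130.0, q₂* = 109.0

Work:
Reaction: q₁ = (387 - 18 - q₂)/2
Reaction: q₂ = (387 - 39 - q₁)/2
Solve simultaneously:
q₁* = (387 - 2×18 + 39)/3 = 130.0
q₂* = (387 - 2×39 + 18)/3 = 109.0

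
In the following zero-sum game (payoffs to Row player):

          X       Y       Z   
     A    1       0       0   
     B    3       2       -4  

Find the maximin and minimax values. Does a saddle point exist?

Maximin = 0, Minimax = 0, Saddle: True

Work:
Row minimums: [0, -4] → maximin = 0
Column maximums: [3, 2, 0] → minimax = 0
Saddle point exists! Game value = 0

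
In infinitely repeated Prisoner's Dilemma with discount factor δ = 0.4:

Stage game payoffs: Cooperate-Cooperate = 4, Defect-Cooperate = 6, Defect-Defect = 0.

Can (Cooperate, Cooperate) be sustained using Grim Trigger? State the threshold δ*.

δ* = 0.3333; since δ = 0.4 ≥ 0.3333, cooperation can be sustained

Work:
For Grim Trigger:
Cooperate forever: 4/(1-δ)
Defect then punished: 6 + 0·δ/(1-δ)
Need: 4/(1-δ) ≥ 6 + 0·δ/(1-δ)
Solving: δ ≥ (T-R)/(T-P) = (6-4)/(6-0) = 0.3333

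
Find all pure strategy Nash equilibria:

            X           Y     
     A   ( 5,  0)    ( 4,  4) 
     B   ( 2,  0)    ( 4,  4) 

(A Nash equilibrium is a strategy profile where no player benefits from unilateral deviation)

Nash equilibrium: (A, Y), (B, Y)

Work:
Best responses:
  P1 vs X: payoffs [5, 2] → best response A (payoff 5)
  P1 vs Y: payoffs [4, 4] → best response A/B (payoff 4)
  P2 vs A: payoffs [0, 4] → best response Y (payoff 4)
  P2 vs B: payoffs [0, 4] → best response Y (payoff 4)
Mutual best responses: (A,Y), (B,Y) → Nash equilibria.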